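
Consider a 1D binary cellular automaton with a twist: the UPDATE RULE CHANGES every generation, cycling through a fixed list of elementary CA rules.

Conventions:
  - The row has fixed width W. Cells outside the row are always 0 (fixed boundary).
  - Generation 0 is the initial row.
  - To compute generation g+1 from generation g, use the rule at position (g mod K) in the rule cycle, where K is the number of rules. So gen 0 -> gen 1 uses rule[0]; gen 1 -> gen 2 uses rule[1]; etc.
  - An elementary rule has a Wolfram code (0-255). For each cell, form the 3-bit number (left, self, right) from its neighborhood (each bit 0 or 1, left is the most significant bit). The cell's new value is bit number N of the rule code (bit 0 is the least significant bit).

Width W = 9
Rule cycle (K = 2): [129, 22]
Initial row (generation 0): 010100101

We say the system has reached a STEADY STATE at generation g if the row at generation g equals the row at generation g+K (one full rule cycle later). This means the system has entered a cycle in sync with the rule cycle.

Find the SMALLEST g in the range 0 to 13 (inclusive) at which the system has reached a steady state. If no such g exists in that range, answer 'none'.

Gen 0: 010100101
Gen 1 (rule 129): 000000000
Gen 2 (rule 22): 000000000
Gen 3 (rule 129): 111111111
Gen 4 (rule 22): 000000000
Gen 5 (rule 129): 111111111
Gen 6 (rule 22): 000000000
Gen 7 (rule 129): 111111111
Gen 8 (rule 22): 000000000
Gen 9 (rule 129): 111111111
Gen 10 (rule 22): 000000000
Gen 11 (rule 129): 111111111
Gen 12 (rule 22): 000000000
Gen 13 (rule 129): 111111111
Gen 14 (rule 22): 000000000
Gen 15 (rule 129): 111111111

Answer: 2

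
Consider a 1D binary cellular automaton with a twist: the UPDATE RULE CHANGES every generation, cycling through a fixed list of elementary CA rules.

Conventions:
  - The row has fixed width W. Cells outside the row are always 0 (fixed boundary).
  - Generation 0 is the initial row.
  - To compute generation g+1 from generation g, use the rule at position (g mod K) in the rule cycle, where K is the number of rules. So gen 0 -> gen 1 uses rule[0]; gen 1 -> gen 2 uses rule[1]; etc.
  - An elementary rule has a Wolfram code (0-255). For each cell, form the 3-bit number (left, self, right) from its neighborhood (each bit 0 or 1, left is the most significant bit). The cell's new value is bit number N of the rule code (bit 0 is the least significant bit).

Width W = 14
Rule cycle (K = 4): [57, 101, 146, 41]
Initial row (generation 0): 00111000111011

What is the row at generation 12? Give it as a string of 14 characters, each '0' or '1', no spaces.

Gen 0: 00111000111011
Gen 1 (rule 57): 10100110100110
Gen 2 (rule 101): 11100011100010
Gen 3 (rule 146): 01010101010101
Gen 4 (rule 41): 00101010101010
Gen 5 (rule 57): 10010101010101
Gen 6 (rule 101): 10011111111111
Gen 7 (rule 146): 01101111111110
Gen 8 (rule 41): 01011000000000
Gen 9 (rule 57): 00110111111111
Gen 10 (rule 101): 10011000000001
Gen 11 (rule 146): 01100100000010
Gen 12 (rule 41): 01000001111000

Answer: 01000001111000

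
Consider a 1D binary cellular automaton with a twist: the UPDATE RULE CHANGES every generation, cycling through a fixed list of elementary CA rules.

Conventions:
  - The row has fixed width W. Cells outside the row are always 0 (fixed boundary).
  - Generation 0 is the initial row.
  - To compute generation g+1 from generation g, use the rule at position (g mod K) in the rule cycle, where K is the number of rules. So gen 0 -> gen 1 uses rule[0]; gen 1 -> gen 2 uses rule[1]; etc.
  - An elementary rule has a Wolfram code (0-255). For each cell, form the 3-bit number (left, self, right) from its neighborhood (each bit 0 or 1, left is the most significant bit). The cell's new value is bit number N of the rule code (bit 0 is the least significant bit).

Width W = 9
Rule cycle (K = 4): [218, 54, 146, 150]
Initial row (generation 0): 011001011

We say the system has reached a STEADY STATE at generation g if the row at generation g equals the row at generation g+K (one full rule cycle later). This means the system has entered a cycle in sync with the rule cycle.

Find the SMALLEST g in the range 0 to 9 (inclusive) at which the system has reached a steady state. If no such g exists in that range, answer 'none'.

Answer: none

Derivation:
Gen 0: 011001011
Gen 1 (rule 218): 111110011
Gen 2 (rule 54): 000001100
Gen 3 (rule 146): 000010010
Gen 4 (rule 150): 000111111
Gen 5 (rule 218): 001111111
Gen 6 (rule 54): 010000000
Gen 7 (rule 146): 101000000
Gen 8 (rule 150): 101100000
Gen 9 (rule 218): 001110000
Gen 10 (rule 54): 010001000
Gen 11 (rule 146): 101010100
Gen 12 (rule 150): 101010110
Gen 13 (rule 218): 000000111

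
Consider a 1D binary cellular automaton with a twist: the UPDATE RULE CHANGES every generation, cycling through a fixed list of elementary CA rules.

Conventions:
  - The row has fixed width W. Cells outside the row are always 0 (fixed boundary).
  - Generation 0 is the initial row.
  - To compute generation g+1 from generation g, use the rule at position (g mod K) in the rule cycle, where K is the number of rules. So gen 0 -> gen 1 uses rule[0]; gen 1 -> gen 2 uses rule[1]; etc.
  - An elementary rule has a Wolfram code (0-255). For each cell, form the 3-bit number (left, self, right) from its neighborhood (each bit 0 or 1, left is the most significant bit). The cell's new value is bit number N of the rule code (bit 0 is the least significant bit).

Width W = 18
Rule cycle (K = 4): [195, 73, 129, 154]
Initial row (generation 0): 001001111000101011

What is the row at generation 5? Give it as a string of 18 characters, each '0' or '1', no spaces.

Gen 0: 001001111000101011
Gen 1 (rule 195): 110010111011000001
Gen 2 (rule 73): 110000101011011100
Gen 3 (rule 129): 000110000000001001
Gen 4 (rule 154): 001101000000010110
Gen 5 (rule 195): 110100011111100010

Answer: 110100011111100010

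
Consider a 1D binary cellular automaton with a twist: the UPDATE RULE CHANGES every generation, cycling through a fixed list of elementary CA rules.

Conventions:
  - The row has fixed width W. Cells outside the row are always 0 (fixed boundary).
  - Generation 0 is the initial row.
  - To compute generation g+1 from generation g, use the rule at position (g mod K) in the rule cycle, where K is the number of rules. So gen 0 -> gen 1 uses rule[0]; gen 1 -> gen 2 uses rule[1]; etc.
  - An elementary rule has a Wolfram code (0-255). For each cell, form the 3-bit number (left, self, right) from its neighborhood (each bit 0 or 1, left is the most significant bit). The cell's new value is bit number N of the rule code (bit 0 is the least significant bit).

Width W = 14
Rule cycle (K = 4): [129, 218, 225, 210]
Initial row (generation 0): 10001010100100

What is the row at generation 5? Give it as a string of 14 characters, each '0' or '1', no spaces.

Gen 0: 10001010100100
Gen 1 (rule 129): 00100000000001
Gen 2 (rule 218): 01010000000010
Gen 3 (rule 225): 00100111111000
Gen 4 (rule 210): 01011011111100
Gen 5 (rule 129): 00000001111001

Answer: 00000001111001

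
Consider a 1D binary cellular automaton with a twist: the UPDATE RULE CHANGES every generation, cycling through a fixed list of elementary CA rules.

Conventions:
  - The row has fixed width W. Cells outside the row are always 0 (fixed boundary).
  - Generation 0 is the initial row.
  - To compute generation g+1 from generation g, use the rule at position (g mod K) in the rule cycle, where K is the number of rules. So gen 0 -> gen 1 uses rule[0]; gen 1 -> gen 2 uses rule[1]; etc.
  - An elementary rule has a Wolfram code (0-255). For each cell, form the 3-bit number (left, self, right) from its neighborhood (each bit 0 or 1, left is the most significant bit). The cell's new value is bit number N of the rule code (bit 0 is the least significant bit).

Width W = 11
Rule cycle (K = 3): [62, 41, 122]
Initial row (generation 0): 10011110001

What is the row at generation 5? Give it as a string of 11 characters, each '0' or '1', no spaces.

Answer: 10000000111

Derivation:
Gen 0: 10011110001
Gen 1 (rule 62): 11110001011
Gen 2 (rule 41): 10000100110
Gen 3 (rule 122): 01001011111
Gen 4 (rule 62): 11111110000
Gen 5 (rule 41): 10000000111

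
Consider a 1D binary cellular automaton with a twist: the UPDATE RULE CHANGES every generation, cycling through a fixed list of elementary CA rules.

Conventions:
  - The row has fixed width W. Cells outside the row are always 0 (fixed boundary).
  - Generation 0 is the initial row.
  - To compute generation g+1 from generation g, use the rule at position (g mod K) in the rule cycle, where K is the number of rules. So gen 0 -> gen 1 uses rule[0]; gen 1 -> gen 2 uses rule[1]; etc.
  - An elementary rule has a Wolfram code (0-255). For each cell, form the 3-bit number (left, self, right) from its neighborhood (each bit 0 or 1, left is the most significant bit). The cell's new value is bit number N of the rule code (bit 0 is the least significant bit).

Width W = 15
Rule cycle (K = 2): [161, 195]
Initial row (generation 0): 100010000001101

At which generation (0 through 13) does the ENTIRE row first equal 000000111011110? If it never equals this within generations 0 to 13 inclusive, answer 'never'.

Answer: never

Derivation:
Gen 0: 100010000001101
Gen 1 (rule 161): 001000111100010
Gen 2 (rule 195): 110011011101100
Gen 3 (rule 161): 000000101010001
Gen 4 (rule 195): 111111000000110
Gen 5 (rule 161): 011110011110000
Gen 6 (rule 195): 101110101110111
Gen 7 (rule 161): 010101010101010
Gen 8 (rule 195): 100000000000000
Gen 9 (rule 161): 001111111111111
Gen 10 (rule 195): 110111111111111
Gen 11 (rule 161): 001011111111110
Gen 12 (rule 195): 110001111111110
Gen 13 (rule 161): 000100111111100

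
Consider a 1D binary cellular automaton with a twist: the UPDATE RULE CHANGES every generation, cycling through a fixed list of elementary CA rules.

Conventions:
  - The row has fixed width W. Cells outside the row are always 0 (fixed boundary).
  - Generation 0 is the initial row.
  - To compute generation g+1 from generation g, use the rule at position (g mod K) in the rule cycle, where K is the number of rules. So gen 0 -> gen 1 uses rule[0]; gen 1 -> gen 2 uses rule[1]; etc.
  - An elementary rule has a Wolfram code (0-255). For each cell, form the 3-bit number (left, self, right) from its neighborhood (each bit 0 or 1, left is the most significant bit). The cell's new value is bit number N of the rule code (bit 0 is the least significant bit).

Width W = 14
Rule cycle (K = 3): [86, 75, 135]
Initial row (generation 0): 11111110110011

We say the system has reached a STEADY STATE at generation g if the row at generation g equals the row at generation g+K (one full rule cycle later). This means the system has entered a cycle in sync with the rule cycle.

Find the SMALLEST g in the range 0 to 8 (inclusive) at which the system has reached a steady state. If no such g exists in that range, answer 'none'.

Gen 0: 11111110110011
Gen 1 (rule 86): 00000010011101
Gen 2 (rule 75): 11111100110100
Gen 3 (rule 135): 01111001000101
Gen 4 (rule 86): 10001111101101
Gen 5 (rule 75): 00111000101100
Gen 6 (rule 135): 11010011100001
Gen 7 (rule 86): 01011100110011
Gen 8 (rule 75): 10010101110111
Gen 9 (rule 135): 10110100100010
Gen 10 (rule 86): 10010111110111
Gen 11 (rule 75): 00100100010101

Answer: none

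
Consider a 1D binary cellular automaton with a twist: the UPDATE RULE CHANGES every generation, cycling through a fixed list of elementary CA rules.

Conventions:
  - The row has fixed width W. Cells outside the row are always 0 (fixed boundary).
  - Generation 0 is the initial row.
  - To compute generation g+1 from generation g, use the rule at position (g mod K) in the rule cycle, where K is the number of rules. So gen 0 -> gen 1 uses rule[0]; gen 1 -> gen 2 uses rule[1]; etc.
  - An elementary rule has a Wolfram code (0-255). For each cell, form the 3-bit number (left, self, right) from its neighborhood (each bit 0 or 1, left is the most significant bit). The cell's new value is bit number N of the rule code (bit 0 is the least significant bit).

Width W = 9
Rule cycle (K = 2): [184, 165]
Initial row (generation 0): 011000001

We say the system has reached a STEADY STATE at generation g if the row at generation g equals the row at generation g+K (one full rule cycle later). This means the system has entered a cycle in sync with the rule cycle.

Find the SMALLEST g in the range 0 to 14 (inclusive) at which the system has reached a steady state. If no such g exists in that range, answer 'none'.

Gen 0: 011000001
Gen 1 (rule 184): 010100000
Gen 2 (rule 165): 011101111
Gen 3 (rule 184): 011011110
Gen 4 (rule 165): 000101100
Gen 5 (rule 184): 000011010
Gen 6 (rule 165): 111000110
Gen 7 (rule 184): 110100101
Gen 8 (rule 165): 001100111
Gen 9 (rule 184): 001010110
Gen 10 (rule 165): 101111000
Gen 11 (rule 184): 011110100
Gen 12 (rule 165): 001101101
Gen 13 (rule 184): 001011010
Gen 14 (rule 165): 101100110
Gen 15 (rule 184): 011010101
Gen 16 (rule 165): 000111111

Answer: none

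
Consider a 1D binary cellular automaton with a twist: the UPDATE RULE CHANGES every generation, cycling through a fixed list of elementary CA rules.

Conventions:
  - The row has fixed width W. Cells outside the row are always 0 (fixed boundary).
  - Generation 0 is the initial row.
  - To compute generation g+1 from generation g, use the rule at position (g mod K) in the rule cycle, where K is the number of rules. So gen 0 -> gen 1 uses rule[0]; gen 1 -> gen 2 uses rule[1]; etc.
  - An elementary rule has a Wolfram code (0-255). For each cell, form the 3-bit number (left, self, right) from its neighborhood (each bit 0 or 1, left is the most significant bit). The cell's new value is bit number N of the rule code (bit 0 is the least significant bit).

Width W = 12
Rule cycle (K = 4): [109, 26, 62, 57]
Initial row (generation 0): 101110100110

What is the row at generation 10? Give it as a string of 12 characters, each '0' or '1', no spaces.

Answer: 100000100000

Derivation:
Gen 0: 101110100110
Gen 1 (rule 109): 111011100110
Gen 2 (rule 26): 100010011101
Gen 3 (rule 62): 110111110011
Gen 4 (rule 57): 101100001010
Gen 5 (rule 109): 111101101110
Gen 6 (rule 26): 100001001001
Gen 7 (rule 62): 110011111111
Gen 8 (rule 57): 101010000000
Gen 9 (rule 109): 111110111111
Gen 10 (rule 26): 100000100000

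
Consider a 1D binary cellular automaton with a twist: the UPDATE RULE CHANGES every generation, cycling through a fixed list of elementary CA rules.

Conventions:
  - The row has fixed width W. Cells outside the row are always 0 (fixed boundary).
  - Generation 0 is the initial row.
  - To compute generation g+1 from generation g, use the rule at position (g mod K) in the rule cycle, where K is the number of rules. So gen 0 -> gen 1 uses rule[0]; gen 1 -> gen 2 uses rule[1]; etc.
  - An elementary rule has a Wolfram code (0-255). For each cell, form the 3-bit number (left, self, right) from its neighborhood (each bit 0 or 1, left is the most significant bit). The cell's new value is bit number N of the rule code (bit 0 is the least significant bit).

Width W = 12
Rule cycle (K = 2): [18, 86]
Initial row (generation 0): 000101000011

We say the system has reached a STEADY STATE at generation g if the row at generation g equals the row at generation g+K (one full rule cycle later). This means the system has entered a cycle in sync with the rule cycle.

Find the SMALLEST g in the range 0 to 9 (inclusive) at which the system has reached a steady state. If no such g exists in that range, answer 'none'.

Answer: 9

Derivation:
Gen 0: 000101000011
Gen 1 (rule 18): 001000100100
Gen 2 (rule 86): 011101111110
Gen 3 (rule 18): 100000000001
Gen 4 (rule 86): 110000000011
Gen 5 (rule 18): 001000000100
Gen 6 (rule 86): 011100001110
Gen 7 (rule 18): 100010010001
Gen 8 (rule 86): 110111111011
Gen 9 (rule 18): 000000000000
Gen 10 (rule 86): 000000000000
Gen 11 (rule 18): 000000000000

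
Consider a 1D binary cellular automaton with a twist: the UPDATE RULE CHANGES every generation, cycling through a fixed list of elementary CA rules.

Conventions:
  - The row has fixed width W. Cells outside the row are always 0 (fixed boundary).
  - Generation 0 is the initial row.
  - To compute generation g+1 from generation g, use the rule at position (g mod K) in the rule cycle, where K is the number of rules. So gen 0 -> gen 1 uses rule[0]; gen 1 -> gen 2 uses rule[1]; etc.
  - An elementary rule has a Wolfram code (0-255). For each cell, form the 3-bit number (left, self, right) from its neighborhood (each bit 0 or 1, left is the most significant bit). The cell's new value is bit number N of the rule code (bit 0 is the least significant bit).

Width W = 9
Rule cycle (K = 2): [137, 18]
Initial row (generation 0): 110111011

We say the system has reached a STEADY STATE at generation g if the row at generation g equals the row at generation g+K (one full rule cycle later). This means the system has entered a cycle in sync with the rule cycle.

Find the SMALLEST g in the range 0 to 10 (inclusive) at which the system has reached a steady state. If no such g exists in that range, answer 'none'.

Answer: none

Derivation:
Gen 0: 110111011
Gen 1 (rule 137): 100110010
Gen 2 (rule 18): 011001101
Gen 3 (rule 137): 010001000
Gen 4 (rule 18): 101010100
Gen 5 (rule 137): 000000001
Gen 6 (rule 18): 000000010
Gen 7 (rule 137): 111111000
Gen 8 (rule 18): 000000100
Gen 9 (rule 137): 111110001
Gen 10 (rule 18): 000001010
Gen 11 (rule 137): 111100000
Gen 12 (rule 18): 000010000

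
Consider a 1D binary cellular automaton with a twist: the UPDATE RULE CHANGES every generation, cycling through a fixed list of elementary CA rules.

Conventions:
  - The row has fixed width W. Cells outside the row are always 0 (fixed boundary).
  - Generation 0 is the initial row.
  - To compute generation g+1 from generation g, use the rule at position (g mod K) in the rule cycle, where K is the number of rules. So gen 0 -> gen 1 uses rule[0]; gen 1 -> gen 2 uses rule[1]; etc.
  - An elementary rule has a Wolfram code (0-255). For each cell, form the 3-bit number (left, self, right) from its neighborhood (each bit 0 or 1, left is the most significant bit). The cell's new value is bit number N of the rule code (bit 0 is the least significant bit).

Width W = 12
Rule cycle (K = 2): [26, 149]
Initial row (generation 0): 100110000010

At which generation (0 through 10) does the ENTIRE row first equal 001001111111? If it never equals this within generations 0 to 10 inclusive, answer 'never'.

Answer: never

Derivation:
Gen 0: 100110000010
Gen 1 (rule 26): 011101000101
Gen 2 (rule 149): 001001110101
Gen 3 (rule 26): 010111000000
Gen 4 (rule 149): 010010111111
Gen 5 (rule 26): 101100100000
Gen 6 (rule 149): 100010111111
Gen 7 (rule 26): 010100100000
Gen 8 (rule 149): 010110111111
Gen 9 (rule 26): 100100100000
Gen 10 (rule 149): 110110111111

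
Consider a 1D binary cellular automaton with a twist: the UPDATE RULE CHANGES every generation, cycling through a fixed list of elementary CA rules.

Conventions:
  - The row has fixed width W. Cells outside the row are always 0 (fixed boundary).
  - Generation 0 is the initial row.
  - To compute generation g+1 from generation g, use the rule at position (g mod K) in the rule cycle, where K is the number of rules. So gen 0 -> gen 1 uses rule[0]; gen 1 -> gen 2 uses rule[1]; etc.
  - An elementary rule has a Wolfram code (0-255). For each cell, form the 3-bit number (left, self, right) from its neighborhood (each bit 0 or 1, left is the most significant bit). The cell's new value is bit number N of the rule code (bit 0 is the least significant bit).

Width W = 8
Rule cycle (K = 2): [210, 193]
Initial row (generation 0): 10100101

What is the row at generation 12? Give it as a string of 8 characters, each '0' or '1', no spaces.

Answer: 00001111

Derivation:
Gen 0: 10100101
Gen 1 (rule 210): 00011000
Gen 2 (rule 193): 11001011
Gen 3 (rule 210): 01110001
Gen 4 (rule 193): 00110100
Gen 5 (rule 210): 01010010
Gen 6 (rule 193): 00000000
Gen 7 (rule 210): 00000000
Gen 8 (rule 193): 11111111
Gen 9 (rule 210): 01111111
Gen 10 (rule 193): 00111111
Gen 11 (rule 210): 01011111
Gen 12 (rule 193): 00001111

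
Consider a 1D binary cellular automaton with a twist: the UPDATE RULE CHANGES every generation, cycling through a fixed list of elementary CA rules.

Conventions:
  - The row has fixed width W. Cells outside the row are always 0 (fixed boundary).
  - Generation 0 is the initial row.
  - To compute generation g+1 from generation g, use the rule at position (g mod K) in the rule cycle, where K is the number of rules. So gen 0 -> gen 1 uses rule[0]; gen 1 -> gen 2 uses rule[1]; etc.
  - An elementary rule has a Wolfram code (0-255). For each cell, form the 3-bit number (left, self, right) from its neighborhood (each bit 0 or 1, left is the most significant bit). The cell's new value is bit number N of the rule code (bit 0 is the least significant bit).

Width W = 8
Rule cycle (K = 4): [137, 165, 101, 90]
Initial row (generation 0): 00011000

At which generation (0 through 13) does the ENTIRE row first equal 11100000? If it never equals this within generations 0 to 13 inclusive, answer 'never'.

Gen 0: 00011000
Gen 1 (rule 137): 11010011
Gen 2 (rule 165): 00110000
Gen 3 (rule 101): 10010111
Gen 4 (rule 90): 01100101
Gen 5 (rule 137): 01000000
Gen 6 (rule 165): 01011111
Gen 7 (rule 101): 01100001
Gen 8 (rule 90): 11110010
Gen 9 (rule 137): 11100000
Gen 10 (rule 165): 01001111
Gen 11 (rule 101): 01000001
Gen 12 (rule 90): 10100010
Gen 13 (rule 137): 00001000

Answer: 9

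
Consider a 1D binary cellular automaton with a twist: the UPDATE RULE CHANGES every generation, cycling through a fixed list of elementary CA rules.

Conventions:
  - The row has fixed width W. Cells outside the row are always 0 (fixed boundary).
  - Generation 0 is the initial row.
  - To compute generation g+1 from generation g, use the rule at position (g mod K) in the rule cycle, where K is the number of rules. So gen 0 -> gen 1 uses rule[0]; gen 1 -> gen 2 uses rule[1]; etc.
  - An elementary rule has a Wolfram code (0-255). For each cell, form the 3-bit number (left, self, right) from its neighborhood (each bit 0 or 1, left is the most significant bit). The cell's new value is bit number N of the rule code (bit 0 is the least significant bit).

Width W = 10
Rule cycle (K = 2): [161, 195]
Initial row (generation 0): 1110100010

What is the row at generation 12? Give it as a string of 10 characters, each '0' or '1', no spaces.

Gen 0: 1110100010
Gen 1 (rule 161): 0101001000
Gen 2 (rule 195): 1000010011
Gen 3 (rule 161): 0011000000
Gen 4 (rule 195): 1101011111
Gen 5 (rule 161): 0010101110
Gen 6 (rule 195): 1100000110
Gen 7 (rule 161): 0001110000
Gen 8 (rule 195): 1110110111
Gen 9 (rule 161): 0101001010
Gen 10 (rule 195): 1000010000
Gen 11 (rule 161): 0011000111
Gen 12 (rule 195): 1101011011

Answer: 1101011011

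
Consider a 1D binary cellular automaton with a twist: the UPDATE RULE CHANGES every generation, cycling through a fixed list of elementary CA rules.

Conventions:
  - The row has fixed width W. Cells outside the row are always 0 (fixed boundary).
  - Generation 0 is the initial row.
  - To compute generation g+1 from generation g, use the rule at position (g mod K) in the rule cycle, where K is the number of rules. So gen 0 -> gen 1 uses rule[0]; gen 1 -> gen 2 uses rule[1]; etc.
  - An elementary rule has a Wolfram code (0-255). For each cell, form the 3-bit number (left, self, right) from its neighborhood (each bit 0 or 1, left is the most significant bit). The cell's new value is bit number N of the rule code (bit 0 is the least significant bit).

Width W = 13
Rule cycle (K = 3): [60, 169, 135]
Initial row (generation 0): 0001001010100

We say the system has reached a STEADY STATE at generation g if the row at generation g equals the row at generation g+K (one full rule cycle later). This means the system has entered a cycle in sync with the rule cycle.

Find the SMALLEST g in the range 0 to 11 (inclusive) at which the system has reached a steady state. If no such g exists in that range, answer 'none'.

Gen 0: 0001001010100
Gen 1 (rule 60): 0001101111110
Gen 2 (rule 169): 1101011111100
Gen 3 (rule 135): 0001001111001
Gen 4 (rule 60): 0001101000101
Gen 5 (rule 169): 1101010010010
Gen 6 (rule 135): 0001010110110
Gen 7 (rule 60): 0001111101101
Gen 8 (rule 169): 1101111011010
Gen 9 (rule 135): 0000110000010
Gen 10 (rule 60): 0000101000011
Gen 11 (rule 169): 1110010011010
Gen 12 (rule 135): 0100110100010
Gen 13 (rule 60): 0110101110011
Gen 14 (rule 169): 0101011100010

Answer: none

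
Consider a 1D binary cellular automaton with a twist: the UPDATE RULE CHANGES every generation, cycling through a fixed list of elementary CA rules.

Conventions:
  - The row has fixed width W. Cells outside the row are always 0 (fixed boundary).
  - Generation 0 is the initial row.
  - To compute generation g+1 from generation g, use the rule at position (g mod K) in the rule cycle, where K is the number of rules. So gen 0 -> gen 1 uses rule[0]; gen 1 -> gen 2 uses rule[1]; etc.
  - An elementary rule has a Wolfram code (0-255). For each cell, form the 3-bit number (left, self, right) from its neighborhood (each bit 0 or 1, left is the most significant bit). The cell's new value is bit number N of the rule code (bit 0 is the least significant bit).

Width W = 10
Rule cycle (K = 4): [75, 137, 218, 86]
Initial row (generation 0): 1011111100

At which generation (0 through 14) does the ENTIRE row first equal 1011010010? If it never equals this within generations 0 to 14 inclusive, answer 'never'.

Answer: never

Derivation:
Gen 0: 1011111100
Gen 1 (rule 75): 0010000101
Gen 2 (rule 137): 1000110000
Gen 3 (rule 218): 0101111000
Gen 4 (rule 86): 1100001100
Gen 5 (rule 75): 1101111101
Gen 6 (rule 137): 1001111000
Gen 7 (rule 218): 0111111100
Gen 8 (rule 86): 1000000110
Gen 9 (rule 75): 0011111110
Gen 10 (rule 137): 1011111100
Gen 11 (rule 218): 0011111110
Gen 12 (rule 86): 0100000011
Gen 13 (rule 75): 1001111111
Gen 14 (rule 137): 0001111110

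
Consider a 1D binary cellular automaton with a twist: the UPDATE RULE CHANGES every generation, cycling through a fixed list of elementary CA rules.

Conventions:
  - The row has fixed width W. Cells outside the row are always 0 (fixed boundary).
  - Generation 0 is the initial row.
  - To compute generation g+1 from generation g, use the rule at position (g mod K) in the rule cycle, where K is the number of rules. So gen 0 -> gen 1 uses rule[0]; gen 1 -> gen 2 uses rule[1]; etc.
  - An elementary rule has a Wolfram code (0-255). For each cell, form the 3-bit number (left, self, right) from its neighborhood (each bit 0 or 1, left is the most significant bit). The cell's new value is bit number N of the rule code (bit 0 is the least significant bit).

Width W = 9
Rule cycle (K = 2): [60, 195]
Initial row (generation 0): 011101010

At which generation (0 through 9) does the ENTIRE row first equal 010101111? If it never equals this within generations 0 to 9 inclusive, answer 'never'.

Answer: never

Derivation:
Gen 0: 011101010
Gen 1 (rule 60): 010011111
Gen 2 (rule 195): 100101111
Gen 3 (rule 60): 110111000
Gen 4 (rule 195): 010011011
Gen 5 (rule 60): 011010110
Gen 6 (rule 195): 101000010
Gen 7 (rule 60): 111100011
Gen 8 (rule 195): 011101101
Gen 9 (rule 60): 010011011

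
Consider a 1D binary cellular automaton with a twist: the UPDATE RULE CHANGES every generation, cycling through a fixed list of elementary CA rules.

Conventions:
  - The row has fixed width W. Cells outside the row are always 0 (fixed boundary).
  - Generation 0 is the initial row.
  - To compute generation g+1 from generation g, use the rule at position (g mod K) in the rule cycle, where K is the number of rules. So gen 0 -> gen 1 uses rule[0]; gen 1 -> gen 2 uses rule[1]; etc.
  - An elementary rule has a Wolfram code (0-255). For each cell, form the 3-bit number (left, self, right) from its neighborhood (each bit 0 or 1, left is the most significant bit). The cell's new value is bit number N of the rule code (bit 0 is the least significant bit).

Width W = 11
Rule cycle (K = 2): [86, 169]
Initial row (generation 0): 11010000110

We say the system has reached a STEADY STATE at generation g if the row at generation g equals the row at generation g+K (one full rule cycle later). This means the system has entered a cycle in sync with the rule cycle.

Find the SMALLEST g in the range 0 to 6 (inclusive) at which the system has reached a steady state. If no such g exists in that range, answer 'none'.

Answer: 1

Derivation:
Gen 0: 11010000110
Gen 1 (rule 86): 01011001011
Gen 2 (rule 169): 00110000110
Gen 3 (rule 86): 01011001011
Gen 4 (rule 169): 00110000110
Gen 5 (rule 86): 01011001011
Gen 6 (rule 169): 00110000110
Gen 7 (rule 86): 01011001011
Gen 8 (rule 169): 00110000110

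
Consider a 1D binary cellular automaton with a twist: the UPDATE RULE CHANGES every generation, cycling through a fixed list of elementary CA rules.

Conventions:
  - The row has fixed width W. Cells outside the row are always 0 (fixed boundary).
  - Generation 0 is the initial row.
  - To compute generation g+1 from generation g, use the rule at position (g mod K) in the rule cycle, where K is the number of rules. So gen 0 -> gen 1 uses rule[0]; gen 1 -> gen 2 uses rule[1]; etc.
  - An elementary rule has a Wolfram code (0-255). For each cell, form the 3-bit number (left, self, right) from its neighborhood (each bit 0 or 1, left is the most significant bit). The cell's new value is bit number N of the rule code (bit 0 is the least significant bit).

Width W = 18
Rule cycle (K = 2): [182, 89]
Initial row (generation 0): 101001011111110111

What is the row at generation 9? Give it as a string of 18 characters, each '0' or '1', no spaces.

Gen 0: 101001011111110111
Gen 1 (rule 182): 111111101111101010
Gen 2 (rule 89): 100000101000100001
Gen 3 (rule 182): 110001111101110011
Gen 4 (rule 89): 111101000101011011
Gen 5 (rule 182): 011011101111100100
Gen 6 (rule 89): 011010101000110011
Gen 7 (rule 182): 100111111101001100
Gen 8 (rule 89): 010100000100101111
Gen 9 (rule 182): 111110001111110110

Answer: 111110001111110110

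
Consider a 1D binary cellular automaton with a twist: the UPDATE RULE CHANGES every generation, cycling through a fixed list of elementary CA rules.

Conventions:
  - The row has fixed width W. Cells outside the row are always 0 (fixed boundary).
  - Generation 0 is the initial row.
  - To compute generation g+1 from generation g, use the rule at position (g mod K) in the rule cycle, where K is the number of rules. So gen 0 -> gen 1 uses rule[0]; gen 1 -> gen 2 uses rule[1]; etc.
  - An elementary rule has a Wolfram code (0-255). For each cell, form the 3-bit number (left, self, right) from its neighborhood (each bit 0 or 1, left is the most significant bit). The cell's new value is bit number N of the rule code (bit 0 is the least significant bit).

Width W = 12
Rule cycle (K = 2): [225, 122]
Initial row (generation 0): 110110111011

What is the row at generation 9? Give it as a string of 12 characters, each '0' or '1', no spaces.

Gen 0: 110110111011
Gen 1 (rule 225): 011011011101
Gen 2 (rule 122): 111111110110
Gen 3 (rule 225): 011111111010
Gen 4 (rule 122): 110000001101
Gen 5 (rule 225): 010111100110
Gen 6 (rule 122): 101100111111
Gen 7 (rule 225): 010100011111
Gen 8 (rule 122): 101010110001
Gen 9 (rule 225): 010101010100

Answer: 010101010100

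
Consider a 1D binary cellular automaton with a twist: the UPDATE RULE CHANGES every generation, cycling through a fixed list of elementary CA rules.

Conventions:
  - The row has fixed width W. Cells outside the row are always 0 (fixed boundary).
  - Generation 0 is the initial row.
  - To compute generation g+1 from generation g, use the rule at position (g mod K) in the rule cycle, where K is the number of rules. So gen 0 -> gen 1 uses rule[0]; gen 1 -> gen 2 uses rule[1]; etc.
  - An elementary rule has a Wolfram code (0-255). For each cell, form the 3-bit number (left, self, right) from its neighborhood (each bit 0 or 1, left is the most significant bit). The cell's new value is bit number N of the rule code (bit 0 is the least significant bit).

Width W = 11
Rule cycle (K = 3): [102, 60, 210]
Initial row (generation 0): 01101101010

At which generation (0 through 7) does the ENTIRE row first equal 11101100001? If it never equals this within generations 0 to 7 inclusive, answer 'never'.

Gen 0: 01101101010
Gen 1 (rule 102): 10110111110
Gen 2 (rule 60): 11101100001
Gen 3 (rule 210): 01100110010
Gen 4 (rule 102): 10101010110
Gen 5 (rule 60): 11111111101
Gen 6 (rule 210): 01111111100
Gen 7 (rule 102): 10000000100

Answer: 2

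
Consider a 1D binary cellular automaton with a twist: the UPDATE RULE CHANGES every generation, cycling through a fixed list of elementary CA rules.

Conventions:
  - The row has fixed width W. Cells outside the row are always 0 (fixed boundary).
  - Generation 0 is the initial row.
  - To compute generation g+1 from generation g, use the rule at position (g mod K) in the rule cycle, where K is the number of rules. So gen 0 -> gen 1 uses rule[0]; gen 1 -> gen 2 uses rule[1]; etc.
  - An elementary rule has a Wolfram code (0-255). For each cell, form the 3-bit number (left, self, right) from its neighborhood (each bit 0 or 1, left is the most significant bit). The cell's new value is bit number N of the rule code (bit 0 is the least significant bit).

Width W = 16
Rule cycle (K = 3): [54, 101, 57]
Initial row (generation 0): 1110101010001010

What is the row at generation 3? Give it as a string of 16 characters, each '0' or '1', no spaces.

Answer: 1011111101011100

Derivation:
Gen 0: 1110101010001010
Gen 1 (rule 54): 0001111111011111
Gen 2 (rule 101): 1100000001100001
Gen 3 (rule 57): 1011111101011100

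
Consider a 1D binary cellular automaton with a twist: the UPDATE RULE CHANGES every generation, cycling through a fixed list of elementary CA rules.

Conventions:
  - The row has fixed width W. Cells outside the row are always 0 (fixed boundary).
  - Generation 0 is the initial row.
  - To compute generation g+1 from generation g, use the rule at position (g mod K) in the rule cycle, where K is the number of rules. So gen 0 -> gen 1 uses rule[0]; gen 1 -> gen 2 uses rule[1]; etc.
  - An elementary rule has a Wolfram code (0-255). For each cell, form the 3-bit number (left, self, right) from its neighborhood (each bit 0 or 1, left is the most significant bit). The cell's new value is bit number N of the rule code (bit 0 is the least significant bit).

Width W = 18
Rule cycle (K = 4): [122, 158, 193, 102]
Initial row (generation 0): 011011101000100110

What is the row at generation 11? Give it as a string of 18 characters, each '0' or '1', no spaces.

Answer: 011100010001100011

Derivation:
Gen 0: 011011101000100110
Gen 1 (rule 122): 111110110101011111
Gen 2 (rule 158): 111100100101011110
Gen 3 (rule 193): 011100000000001110
Gen 4 (rule 102): 100100000000010010
Gen 5 (rule 122): 011010000000101101
Gen 6 (rule 158): 110011000001101001
Gen 7 (rule 193): 010001011100100000
Gen 8 (rule 102): 110011100101100000
Gen 9 (rule 122): 111110111011110000
Gen 10 (rule 158): 111100110011101000
Gen 11 (rule 193): 011100010001100011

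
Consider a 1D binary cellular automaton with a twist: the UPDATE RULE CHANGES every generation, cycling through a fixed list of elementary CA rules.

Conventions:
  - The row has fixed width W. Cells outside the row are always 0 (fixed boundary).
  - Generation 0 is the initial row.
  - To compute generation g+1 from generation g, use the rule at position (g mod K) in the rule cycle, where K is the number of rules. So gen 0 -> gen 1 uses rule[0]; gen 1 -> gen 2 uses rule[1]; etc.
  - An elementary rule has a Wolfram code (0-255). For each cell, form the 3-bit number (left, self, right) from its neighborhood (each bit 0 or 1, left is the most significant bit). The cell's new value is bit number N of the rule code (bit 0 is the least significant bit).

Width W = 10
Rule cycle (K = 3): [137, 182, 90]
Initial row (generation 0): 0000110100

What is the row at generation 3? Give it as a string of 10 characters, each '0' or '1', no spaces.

Gen 0: 0000110100
Gen 1 (rule 137): 1110100001
Gen 2 (rule 182): 0101110011
Gen 3 (rule 90): 1001011111

Answer: 1001011111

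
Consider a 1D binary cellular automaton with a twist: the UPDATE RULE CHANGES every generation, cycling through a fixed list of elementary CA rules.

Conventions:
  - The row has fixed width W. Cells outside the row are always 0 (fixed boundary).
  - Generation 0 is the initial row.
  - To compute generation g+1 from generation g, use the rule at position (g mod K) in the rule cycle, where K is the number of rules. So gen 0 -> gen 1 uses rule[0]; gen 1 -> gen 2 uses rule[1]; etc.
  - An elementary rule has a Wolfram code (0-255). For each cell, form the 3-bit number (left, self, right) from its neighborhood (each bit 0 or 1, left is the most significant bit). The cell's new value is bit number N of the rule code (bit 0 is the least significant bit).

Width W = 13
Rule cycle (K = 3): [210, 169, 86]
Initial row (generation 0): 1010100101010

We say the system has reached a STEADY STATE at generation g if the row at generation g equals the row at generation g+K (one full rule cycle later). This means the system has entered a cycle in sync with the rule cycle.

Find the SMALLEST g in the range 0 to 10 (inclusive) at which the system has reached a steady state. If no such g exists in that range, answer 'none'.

Gen 0: 1010100101010
Gen 1 (rule 210): 0000011000001
Gen 2 (rule 169): 1111010011100
Gen 3 (rule 86): 0001011100110
Gen 4 (rule 210): 0010001111011
Gen 5 (rule 169): 1000101110110
Gen 6 (rule 86): 1101100010011
Gen 7 (rule 210): 0100110101101
Gen 8 (rule 169): 0000101011010
Gen 9 (rule 86): 0001101001011
Gen 10 (rule 210): 0010100110001
Gen 11 (rule 169): 1001000100100
Gen 12 (rule 86): 1111101111110
Gen 13 (rule 210): 0111100111111

Answer: none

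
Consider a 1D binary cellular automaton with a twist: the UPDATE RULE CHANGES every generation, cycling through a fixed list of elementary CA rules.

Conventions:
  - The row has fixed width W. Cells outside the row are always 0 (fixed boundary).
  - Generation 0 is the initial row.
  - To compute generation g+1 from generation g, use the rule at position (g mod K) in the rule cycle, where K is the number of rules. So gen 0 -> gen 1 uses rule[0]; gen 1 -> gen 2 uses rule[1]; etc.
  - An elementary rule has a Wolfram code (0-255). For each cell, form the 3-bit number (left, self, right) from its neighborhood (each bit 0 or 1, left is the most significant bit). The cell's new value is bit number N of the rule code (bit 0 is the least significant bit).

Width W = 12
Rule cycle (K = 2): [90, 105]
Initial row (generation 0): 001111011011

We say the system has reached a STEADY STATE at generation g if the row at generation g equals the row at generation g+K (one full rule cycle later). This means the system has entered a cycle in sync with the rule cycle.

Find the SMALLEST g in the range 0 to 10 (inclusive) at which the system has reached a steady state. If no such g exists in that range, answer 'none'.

Gen 0: 001111011011
Gen 1 (rule 90): 011001011011
Gen 2 (rule 105): 011000111111
Gen 3 (rule 90): 111101100001
Gen 4 (rule 105): 100111101100
Gen 5 (rule 90): 011100101110
Gen 6 (rule 105): 010100011010
Gen 7 (rule 90): 100010111001
Gen 8 (rule 105): 001001101000
Gen 9 (rule 90): 010111100100
Gen 10 (rule 105): 001100100001
Gen 11 (rule 90): 011111010010
Gen 12 (rule 105): 010001100000

Answer: none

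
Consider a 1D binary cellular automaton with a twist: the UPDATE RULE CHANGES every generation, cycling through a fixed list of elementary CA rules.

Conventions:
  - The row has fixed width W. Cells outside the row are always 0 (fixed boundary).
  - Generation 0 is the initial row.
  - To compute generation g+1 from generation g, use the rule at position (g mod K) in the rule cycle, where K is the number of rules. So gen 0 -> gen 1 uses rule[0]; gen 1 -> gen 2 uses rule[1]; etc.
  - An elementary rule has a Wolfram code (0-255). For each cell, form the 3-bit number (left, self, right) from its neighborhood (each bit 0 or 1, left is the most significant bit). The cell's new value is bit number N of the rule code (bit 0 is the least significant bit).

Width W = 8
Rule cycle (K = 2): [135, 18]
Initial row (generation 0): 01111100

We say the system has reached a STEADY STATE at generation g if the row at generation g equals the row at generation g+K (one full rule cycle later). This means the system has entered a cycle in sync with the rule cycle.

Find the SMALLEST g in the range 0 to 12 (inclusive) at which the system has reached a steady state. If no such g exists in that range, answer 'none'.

Answer: 6

Derivation:
Gen 0: 01111100
Gen 1 (rule 135): 10111001
Gen 2 (rule 18): 00000110
Gen 3 (rule 135): 11111000
Gen 4 (rule 18): 00000100
Gen 5 (rule 135): 11111101
Gen 6 (rule 18): 00000000
Gen 7 (rule 135): 11111111
Gen 8 (rule 18): 00000000
Gen 9 (rule 135): 11111111
Gen 10 (rule 18): 00000000
Gen 11 (rule 135): 11111111
Gen 12 (rule 18): 00000000
Gen 13 (rule 135): 11111111
Gen 14 (rule 18): 00000000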